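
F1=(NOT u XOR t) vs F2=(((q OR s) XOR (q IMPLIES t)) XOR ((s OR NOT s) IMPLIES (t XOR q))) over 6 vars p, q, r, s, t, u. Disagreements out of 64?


F1 = (NOT u XOR t)
F2 = (((q OR s) XOR (q IMPLIES t)) XOR ((s OR NOT s) IMPLIES (t XOR q)))
Evaluate both on each of 64 rows (bits = p,q,r,s,t,u):
  row 0 [000000]: F1=1 F2=1 -> 0
  row 1 [000001]: F1=0 F2=1 (differ) -> 1
  row 2 [000010]: F1=0 F2=0 -> 0
  row 3 [000011]: F1=1 F2=0 (differ) -> 1
  row 4 [000100]: F1=1 F2=0 (differ) -> 1
  (every remaining row is evaluated the same way; all 64 results are listed next)
Full result column, 8 rows per line (p,q,r fixed per line; s,t,u runs 000..111 left to right):
  rows 0-7 [p,q,r=000]: 01011010  (ones: 4)
  rows 8-15 [p,q,r=001]: 01011010  (ones: 4)
  rows 16-23 [p,q,r=010]: 10011001  (ones: 4)
  rows 24-31 [p,q,r=011]: 10011001  (ones: 4)
  rows 32-39 [p,q,r=100]: 01011010  (ones: 4)
  rows 40-47 [p,q,r=101]: 01011010  (ones: 4)
  rows 48-55 [p,q,r=110]: 10011001  (ones: 4)
  rows 56-63 [p,q,r=111]: 10011001  (ones: 4)
Disagreements = 4+4+4+4+4+4+4+4 = 32

32


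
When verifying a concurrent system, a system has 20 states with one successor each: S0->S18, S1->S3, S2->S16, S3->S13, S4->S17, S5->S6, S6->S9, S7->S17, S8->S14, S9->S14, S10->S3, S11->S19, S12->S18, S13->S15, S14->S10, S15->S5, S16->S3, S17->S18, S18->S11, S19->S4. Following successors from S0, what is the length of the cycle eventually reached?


Trace from S0 until a state repeats:
  S0 -> S18 -> S11 -> S19 -> S4 -> S17 -> S18
S18 first seen at step 1, revisited at step 6.
Cycle length = 6 - 1 = 5

5


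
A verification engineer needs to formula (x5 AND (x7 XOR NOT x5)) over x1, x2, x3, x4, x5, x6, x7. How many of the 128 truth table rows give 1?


Formula: (x5 AND (x7 XOR NOT x5)) over 7 vars (128 rows)
Evaluate each row (x1, x2, x3, x4, x5, x6, x7 as bits, MSB first):
  row 0 [0000000]: (0 AND (0 XOR NOT 0)) -> 0
  row 1 [0000001]: (0 AND (1 XOR NOT 0)) -> 0
  row 2 [0000010]: (0 AND (0 XOR NOT 0)) -> 0
  row 3 [0000011]: (0 AND (1 XOR NOT 0)) -> 0
  row 4 [0000100]: (1 AND (0 XOR NOT 1)) -> 0
  (every remaining row is evaluated the same way; all 128 results are listed next)
Full result column, 8 rows per line (x1,x2,x3,x4 fixed per line; x5,x6,x7 runs 000..111 left to right):
  rows 0-7 [x1,x2,x3,x4=0000]: 00000101  (ones: 2)
  rows 8-15 [x1,x2,x3,x4=0001]: 00000101  (ones: 2)
  rows 16-23 [x1,x2,x3,x4=0010]: 00000101  (ones: 2)
  rows 24-31 [x1,x2,x3,x4=0011]: 00000101  (ones: 2)
  rows 32-39 [x1,x2,x3,x4=0100]: 00000101  (ones: 2)
  rows 40-47 [x1,x2,x3,x4=0101]: 00000101  (ones: 2)
  rows 48-55 [x1,x2,x3,x4=0110]: 00000101  (ones: 2)
  rows 56-63 [x1,x2,x3,x4=0111]: 00000101  (ones: 2)
  rows 64-71 [x1,x2,x3,x4=1000]: 00000101  (ones: 2)
  rows 72-79 [x1,x2,x3,x4=1001]: 00000101  (ones: 2)
  rows 80-87 [x1,x2,x3,x4=1010]: 00000101  (ones: 2)
  rows 88-95 [x1,x2,x3,x4=1011]: 00000101  (ones: 2)
  rows 96-103 [x1,x2,x3,x4=1100]: 00000101  (ones: 2)
  rows 104-111 [x1,x2,x3,x4=1101]: 00000101  (ones: 2)
  rows 112-119 [x1,x2,x3,x4=1110]: 00000101  (ones: 2)
  rows 120-127 [x1,x2,x3,x4=1111]: 00000101  (ones: 2)
Count of 1-rows = 2+2+2+2+2+2+2+2+2+2+2+2+2+2+2+2 = 32

32


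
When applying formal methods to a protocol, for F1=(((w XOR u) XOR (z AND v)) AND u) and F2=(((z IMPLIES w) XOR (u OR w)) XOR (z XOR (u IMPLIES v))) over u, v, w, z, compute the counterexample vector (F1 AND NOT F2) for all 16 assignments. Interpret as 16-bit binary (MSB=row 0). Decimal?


F1 = (((w XOR u) XOR (z AND v)) AND u)
F2 = (((z IMPLIES w) XOR (u OR w)) XOR (z XOR (u IMPLIES v)))
Counterexample to F1=>F2 is where F1=1 and F2=0.
Evaluate each row (bits = u,v,w,z, MSB first):
  row 0 [0000]: F1=0 F2=0 -> F1&~F2 -> 0
  row 1 [0001]: F1=0 F2=0 -> F1&~F2 -> 0
  row 2 [0010]: F1=0 F2=1 -> F1&~F2 -> 0
  row 3 [0011]: F1=0 F2=0 -> F1&~F2 -> 0
  row 4 [0100]: F1=0 F2=0 -> F1&~F2 -> 0
  row 5 [0101]: F1=0 F2=0 -> F1&~F2 -> 0
  row 6 [0110]: F1=0 F2=1 -> F1&~F2 -> 0
  row 7 [0111]: F1=0 F2=0 -> F1&~F2 -> 0
  row 8 [1000]: F1=1 F2=0 -> F1&~F2 -> 1
  row 9 [1001]: F1=1 F2=0 -> F1&~F2 -> 1
  row 10 [1010]: F1=0 F2=0 -> F1&~F2 -> 0
  row 11 [1011]: F1=0 F2=1 -> F1&~F2 -> 0
  row 12 [1100]: F1=1 F2=1 -> F1&~F2 -> 0
  row 13 [1101]: F1=0 F2=1 -> F1&~F2 -> 0
  row 14 [1110]: F1=0 F2=1 -> F1&~F2 -> 0
  row 15 [1111]: F1=1 F2=0 -> F1&~F2 -> 1
Full result column, 4 rows per line (u,v fixed per line; w,z runs 00..11 left to right):
  rows 0-3 [u,v=00]: 0000  = hex 0
  rows 4-7 [u,v=01]: 0000  = hex 0
  rows 8-11 [u,v=10]: 1100  = hex C
  rows 12-15 [u,v=11]: 0001  = hex 1
Counterexample vector (row 0 .. row 15) = 0000000011000001
Output column grouped in 4s = 0000 0000 1100 0001 = 0x00C1
Convert to decimal digit by digit (value = value*16 + digit):
  0 -> 0
  0*16 + 0 = 0
  0*16 + 12 (C) = 12
  12*16 + 1 = 193
Decimal = 193

193


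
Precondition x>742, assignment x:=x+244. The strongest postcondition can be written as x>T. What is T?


Formula: sp(P, x:=E) = exists old_x. (x = E[old_x/x]) AND P[old_x/x] (old_x is the value of x before the assignment; eliminate old_x by solving x = E[old_x/x] for old_x)
Step 1: Precondition P: x>742, i.e. old_x > 742
Step 2: Assignment gives x = old_x + 244, so old_x = x - 244
Step 3: Substitute into P: x - 244 > 742
Step 4: Simplify: x > 742+244 = 986

986


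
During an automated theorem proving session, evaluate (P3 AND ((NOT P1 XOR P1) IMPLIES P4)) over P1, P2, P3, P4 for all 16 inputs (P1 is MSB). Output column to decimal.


Formula: (P3 AND ((NOT P1 XOR P1) IMPLIES P4)) over P1, P2, P3, P4 (16 rows)
Evaluate each row (bits = P1,P2,P3,P4, MSB first):
  row 0 [0000]: (0 AND ((NOT 0 XOR 0) IMPLIES 0)) -> 0
  row 1 [0001]: (0 AND ((NOT 0 XOR 0) IMPLIES 1)) -> 0
  row 2 [0010]: (1 AND ((NOT 0 XOR 0) IMPLIES 0)) -> 0
  row 3 [0011]: (1 AND ((NOT 0 XOR 0) IMPLIES 1)) -> 1
  row 4 [0100]: (0 AND ((NOT 0 XOR 0) IMPLIES 0)) -> 0
  row 5 [0101]: (0 AND ((NOT 0 XOR 0) IMPLIES 1)) -> 0
  row 6 [0110]: (1 AND ((NOT 0 XOR 0) IMPLIES 0)) -> 0
  row 7 [0111]: (1 AND ((NOT 0 XOR 0) IMPLIES 1)) -> 1
  row 8 [1000]: (0 AND ((NOT 1 XOR 1) IMPLIES 0)) -> 0
  row 9 [1001]: (0 AND ((NOT 1 XOR 1) IMPLIES 1)) -> 0
  row 10 [1010]: (1 AND ((NOT 1 XOR 1) IMPLIES 0)) -> 0
  row 11 [1011]: (1 AND ((NOT 1 XOR 1) IMPLIES 1)) -> 1
  row 12 [1100]: (0 AND ((NOT 1 XOR 1) IMPLIES 0)) -> 0
  row 13 [1101]: (0 AND ((NOT 1 XOR 1) IMPLIES 1)) -> 0
  row 14 [1110]: (1 AND ((NOT 1 XOR 1) IMPLIES 0)) -> 0
  row 15 [1111]: (1 AND ((NOT 1 XOR 1) IMPLIES 1)) -> 1
Full result column, 4 rows per line (P1,P2 fixed per line; P3,P4 runs 00..11 left to right):
  rows 0-3 [P1,P2=00]: 0001  = hex 1
  rows 4-7 [P1,P2=01]: 0001  = hex 1
  rows 8-11 [P1,P2=10]: 0001  = hex 1
  rows 12-15 [P1,P2=11]: 0001  = hex 1
Output column (row 0 .. row 15) = 0001000100010001
Output column grouped in 4s = 0001 0001 0001 0001 = 0x1111
Convert to decimal digit by digit (value = value*16 + digit):
  1 -> 1
  1*16 + 1 = 17
  17*16 + 1 = 273
  273*16 + 1 = 4369
Decimal = 4369

4369


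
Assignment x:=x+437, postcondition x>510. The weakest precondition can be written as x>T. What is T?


Formula: wp(x:=E, P) = P[E/x] (substitute E for x in postcondition)
Step 1: Postcondition: x>510
Step 2: Substitute x+437 for x: x+437>510
Step 3: Solve for x: x > 510-437 = 73

73


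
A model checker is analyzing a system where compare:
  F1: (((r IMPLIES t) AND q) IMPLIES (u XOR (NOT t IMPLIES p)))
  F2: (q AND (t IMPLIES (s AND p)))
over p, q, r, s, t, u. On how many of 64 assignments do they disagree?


F1 = (((r IMPLIES t) AND q) IMPLIES (u XOR (NOT t IMPLIES p)))
F2 = (q AND (t IMPLIES (s AND p)))
Evaluate both on each of 64 rows (bits = p,q,r,s,t,u):
  row 0 [000000]: F1=1 F2=0 (differ) -> 1
  row 1 [000001]: F1=1 F2=0 (differ) -> 1
  row 2 [000010]: F1=1 F2=0 (differ) -> 1
  row 3 [000011]: F1=1 F2=0 (differ) -> 1
  row 4 [000100]: F1=1 F2=0 (differ) -> 1
  (every remaining row is evaluated the same way; all 64 results are listed next)
Full result column, 8 rows per line (p,q,r fixed per line; s,t,u runs 000..111 left to right):
  rows 0-7 [p,q,r=000]: 11111111  (ones: 8)
  rows 8-15 [p,q,r=001]: 11111111  (ones: 8)
  rows 16-23 [p,q,r=010]: 10101010  (ones: 4)
  rows 24-31 [p,q,r=011]: 00100010  (ones: 2)
  rows 32-39 [p,q,r=100]: 11111111  (ones: 8)
  rows 40-47 [p,q,r=101]: 11111111  (ones: 8)
  rows 48-55 [p,q,r=110]: 01100101  (ones: 4)
  rows 56-63 [p,q,r=111]: 00100001  (ones: 2)
Disagreements = 8+8+4+2+8+8+4+2 = 44

44


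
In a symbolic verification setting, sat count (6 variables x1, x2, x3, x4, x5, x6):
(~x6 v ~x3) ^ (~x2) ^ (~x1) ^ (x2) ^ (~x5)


CNF with 5 clauses over 6 vars (64 assignments).
An assignment satisfies CNF iff every clause has >=1 true literal.
Check each row (bits = x1,x2,x3,x4,x5,x6; clause T/F shown):
  row 0 [000000]: clauses=TTTFT -> 0
  row 1 [000001]: clauses=TTTFT -> 0
  row 2 [000010]: clauses=TTTFF -> 0
  row 3 [000011]: clauses=TTTFF -> 0
  row 4 [000100]: clauses=TTTFT -> 0
  (every remaining row is evaluated the same way; all 64 results are listed next)
Full result column, 8 rows per line (x1,x2,x3 fixed per line; x4,x5,x6 runs 000..111 left to right):
  rows 0-7 [x1,x2,x3=000]: 00000000  (ones: 0)
  rows 8-15 [x1,x2,x3=001]: 00000000  (ones: 0)
  rows 16-23 [x1,x2,x3=010]: 00000000  (ones: 0)
  rows 24-31 [x1,x2,x3=011]: 00000000  (ones: 0)
  rows 32-39 [x1,x2,x3=100]: 00000000  (ones: 0)
  rows 40-47 [x1,x2,x3=101]: 00000000  (ones: 0)
  rows 48-55 [x1,x2,x3=110]: 00000000  (ones: 0)
  rows 56-63 [x1,x2,x3=111]: 00000000  (ones: 0)
Satisfying assignments = 0+0+0+0+0+0+0+0 = 0

0


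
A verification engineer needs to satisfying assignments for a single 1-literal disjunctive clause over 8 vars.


Step 1: Total=2^8=256
Step 2: Unsat when all 1 false: 2^7=128
Step 3: Sat=256-128=128

128


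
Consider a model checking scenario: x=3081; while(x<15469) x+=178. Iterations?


Step 1: x goes from 3081 toward 15469 by 178; the body runs while x<15469, so iterations = ceil((bound-start)/step)
Step 2: Distance=12388
Step 3: ceil(12388/178)=70

70


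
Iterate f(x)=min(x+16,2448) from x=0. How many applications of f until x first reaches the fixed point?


Step 1: x=0, cap=2448, increment=16
Step 2: x grows by 16 each step until capped at 2448; fixed point is x=2448
Step 3: iterations = ceil(2448/16) = 153

153


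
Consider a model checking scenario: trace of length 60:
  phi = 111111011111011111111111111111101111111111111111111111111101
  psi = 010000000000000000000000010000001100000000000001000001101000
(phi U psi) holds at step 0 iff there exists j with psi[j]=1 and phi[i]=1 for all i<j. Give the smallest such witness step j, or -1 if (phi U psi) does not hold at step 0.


(phi U psi) at 0: need smallest j with psi[j]=1 and phi[i]=1 for all i in [0,j).
Scan from step 0:
  step 0: phi=1, psi=0 -> continue
  step 1: psi=1 and phi held for [0,1) -> witness found
Witness step = 1

1


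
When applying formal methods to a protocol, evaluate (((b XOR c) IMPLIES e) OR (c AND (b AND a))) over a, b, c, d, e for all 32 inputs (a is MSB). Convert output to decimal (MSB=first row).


Formula: (((b XOR c) IMPLIES e) OR (c AND (b AND a))) over a, b, c, d, e (32 rows)
Evaluate each row (bits = a,b,c,d,e, MSB first):
  row 0 [00000]: (((0 XOR 0) IMPLIES 0) OR (0 AND (0 AND 0))) -> 1
  row 1 [00001]: (((0 XOR 0) IMPLIES 1) OR (0 AND (0 AND 0))) -> 1
  row 2 [00010]: (((0 XOR 0) IMPLIES 0) OR (0 AND (0 AND 0))) -> 1
  row 3 [00011]: (((0 XOR 0) IMPLIES 1) OR (0 AND (0 AND 0))) -> 1
  row 4 [00100]: (((0 XOR 1) IMPLIES 0) OR (1 AND (0 AND 0))) -> 0
  row 5 [00101]: (((0 XOR 1) IMPLIES 1) OR (1 AND (0 AND 0))) -> 1
  row 6 [00110]: (((0 XOR 1) IMPLIES 0) OR (1 AND (0 AND 0))) -> 0
  row 7 [00111]: (((0 XOR 1) IMPLIES 1) OR (1 AND (0 AND 0))) -> 1
  row 8 [01000]: (((1 XOR 0) IMPLIES 0) OR (0 AND (1 AND 0))) -> 0
  row 9 [01001]: (((1 XOR 0) IMPLIES 1) OR (0 AND (1 AND 0))) -> 1
  row 10 [01010]: (((1 XOR 0) IMPLIES 0) OR (0 AND (1 AND 0))) -> 0
  row 11 [01011]: (((1 XOR 0) IMPLIES 1) OR (0 AND (1 AND 0))) -> 1
  row 12 [01100]: (((1 XOR 1) IMPLIES 0) OR (1 AND (1 AND 0))) -> 1
  row 13 [01101]: (((1 XOR 1) IMPLIES 1) OR (1 AND (1 AND 0))) -> 1
  row 14 [01110]: (((1 XOR 1) IMPLIES 0) OR (1 AND (1 AND 0))) -> 1
  row 15 [01111]: (((1 XOR 1) IMPLIES 1) OR (1 AND (1 AND 0))) -> 1
  row 16 [10000]: (((0 XOR 0) IMPLIES 0) OR (0 AND (0 AND 1))) -> 1
  row 17 [10001]: (((0 XOR 0) IMPLIES 1) OR (0 AND (0 AND 1))) -> 1
  row 18 [10010]: (((0 XOR 0) IMPLIES 0) OR (0 AND (0 AND 1))) -> 1
  row 19 [10011]: (((0 XOR 0) IMPLIES 1) OR (0 AND (0 AND 1))) -> 1
  row 20 [10100]: (((0 XOR 1) IMPLIES 0) OR (1 AND (0 AND 1))) -> 0
  row 21 [10101]: (((0 XOR 1) IMPLIES 1) OR (1 AND (0 AND 1))) -> 1
  row 22 [10110]: (((0 XOR 1) IMPLIES 0) OR (1 AND (0 AND 1))) -> 0
  row 23 [10111]: (((0 XOR 1) IMPLIES 1) OR (1 AND (0 AND 1))) -> 1
  row 24 [11000]: (((1 XOR 0) IMPLIES 0) OR (0 AND (1 AND 1))) -> 0
  row 25 [11001]: (((1 XOR 0) IMPLIES 1) OR (0 AND (1 AND 1))) -> 1
  row 26 [11010]: (((1 XOR 0) IMPLIES 0) OR (0 AND (1 AND 1))) -> 0
  row 27 [11011]: (((1 XOR 0) IMPLIES 1) OR (0 AND (1 AND 1))) -> 1
  row 28 [11100]: (((1 XOR 1) IMPLIES 0) OR (1 AND (1 AND 1))) -> 1
  row 29 [11101]: (((1 XOR 1) IMPLIES 1) OR (1 AND (1 AND 1))) -> 1
  row 30 [11110]: (((1 XOR 1) IMPLIES 0) OR (1 AND (1 AND 1))) -> 1
  row 31 [11111]: (((1 XOR 1) IMPLIES 1) OR (1 AND (1 AND 1))) -> 1
Full result column, 4 rows per line (a,b,c fixed per line; d,e runs 00..11 left to right):
  rows 0-3 [a,b,c=000]: 1111  = hex F
  rows 4-7 [a,b,c=001]: 0101  = hex 5
  rows 8-11 [a,b,c=010]: 0101  = hex 5
  rows 12-15 [a,b,c=011]: 1111  = hex F
  rows 16-19 [a,b,c=100]: 1111  = hex F
  rows 20-23 [a,b,c=101]: 0101  = hex 5
  rows 24-27 [a,b,c=110]: 0101  = hex 5
  rows 28-31 [a,b,c=111]: 1111  = hex F
Output column (row 0 .. row 31) = 11110101010111111111010101011111
Output column grouped in 4s = 1111 0101 0101 1111 1111 0101 0101 1111 = 0xF55FF55F
Convert to decimal digit by digit (value = value*16 + digit):
  F -> 15
  15*16 + 5 = 245
  245*16 + 5 = 3925
  3925*16 + 15 (F) = 62815
  62815*16 + 15 (F) = 1005055
  1005055*16 + 5 = 16080885
  16080885*16 + 5 = 257294165
  257294165*16 + 15 (F) = 4116706655
Decimal = 4116706655

4116706655


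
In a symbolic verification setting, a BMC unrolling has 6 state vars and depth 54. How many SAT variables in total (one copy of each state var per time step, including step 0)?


BMC unrolls to depth k, creating one copy of each state var for steps 0..k.
Step count = 54 + 1 = 55 (steps 0 through 54)
Vars per step = 6
Total = 6 * 55 = 330

330


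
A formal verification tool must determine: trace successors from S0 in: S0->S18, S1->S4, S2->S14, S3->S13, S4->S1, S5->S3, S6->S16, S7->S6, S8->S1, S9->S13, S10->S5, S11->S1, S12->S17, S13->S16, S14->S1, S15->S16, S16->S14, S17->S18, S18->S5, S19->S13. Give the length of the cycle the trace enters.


Trace from S0 until a state repeats:
  S0 -> S18 -> S5 -> S3 -> S13 -> S16 -> S14 -> S1 -> S4 -> S1
S1 first seen at step 7, revisited at step 9.
Cycle length = 9 - 7 = 2

2


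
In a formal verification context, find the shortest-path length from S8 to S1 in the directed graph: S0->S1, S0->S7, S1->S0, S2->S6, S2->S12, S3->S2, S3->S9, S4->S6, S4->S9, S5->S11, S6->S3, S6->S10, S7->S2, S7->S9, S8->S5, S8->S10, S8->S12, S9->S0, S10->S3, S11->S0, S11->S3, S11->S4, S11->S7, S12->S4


BFS layer-by-layer from S8:
  dist 0: {S8}
  dist 1: {S5, S10, S12}
  dist 2: {S3, S4, S11}
  dist 3: {S0, S2, S6, S7, S9}
  dist 4: {S1}
  -> S1 reached at distance 4
Shortest path length = 4

4


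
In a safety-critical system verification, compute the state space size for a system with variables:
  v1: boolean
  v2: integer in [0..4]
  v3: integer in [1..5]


State space = product of domain sizes of all variables.
Domain sizes:
  v1 (boolean): 2
  v2 (integer in [0..4]): 5
  v3 (integer in [1..5]): 5
Product = 2 * 5 * 5 = 50

50


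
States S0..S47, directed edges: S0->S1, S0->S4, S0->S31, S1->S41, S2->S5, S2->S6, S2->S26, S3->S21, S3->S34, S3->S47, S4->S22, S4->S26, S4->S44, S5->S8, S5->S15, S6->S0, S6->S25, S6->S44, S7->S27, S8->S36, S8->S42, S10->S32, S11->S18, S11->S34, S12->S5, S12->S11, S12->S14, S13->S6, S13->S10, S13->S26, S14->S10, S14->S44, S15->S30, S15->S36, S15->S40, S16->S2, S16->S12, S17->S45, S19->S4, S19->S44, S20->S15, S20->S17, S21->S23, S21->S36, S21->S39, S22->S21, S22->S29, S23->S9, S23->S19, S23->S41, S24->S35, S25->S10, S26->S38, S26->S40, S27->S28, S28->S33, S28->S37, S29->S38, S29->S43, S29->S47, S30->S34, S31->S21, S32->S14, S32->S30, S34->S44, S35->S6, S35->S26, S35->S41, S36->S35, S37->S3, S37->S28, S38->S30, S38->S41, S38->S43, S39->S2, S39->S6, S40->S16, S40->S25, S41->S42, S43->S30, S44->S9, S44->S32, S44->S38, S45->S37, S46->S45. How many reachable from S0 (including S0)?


BFS from S0:
  layer 0: {S0}
  layer 1: {S1, S4, S31}
  layer 2: {S21, S22, S26, S41, S44}
  layer 3: {S9, S23, S29, S32, S36, S38, S39, S40, S42}
  layer 4: {S2, S6, S14, S16, S19, S25, S30, S35, S43, S47}
  layer 5: {S5, S10, S12, S34}
  layer 6: {S8, S11, S15}
  layer 7: {S18}
Reachable set: {S0, S1, S2, S4, S5, S6, S8, S9, S10, S11, S12, S14, S15, S16, S18, S19, S21, S22, S23, S25, S26, S29, S30, S31, S32, S34, S35, S36, S38, S39, S40, S41, S42, S43, S44, S47}
Count = 36

36


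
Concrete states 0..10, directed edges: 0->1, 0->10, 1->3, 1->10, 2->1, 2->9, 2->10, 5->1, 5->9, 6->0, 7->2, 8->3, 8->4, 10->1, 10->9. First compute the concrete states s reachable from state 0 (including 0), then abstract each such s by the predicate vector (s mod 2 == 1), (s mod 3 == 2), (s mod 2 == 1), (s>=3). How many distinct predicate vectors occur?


BFS from 0:
Concrete reachable: {0, 1, 3, 9, 10}
Abstract via predicates (s mod 2 == 1), (s mod 3 == 2), (s mod 2 == 1), (s>=3):
  (0,0,0,0) <- {0}
  (0,0,0,1) <- {10}
  (1,0,1,0) <- {1}
  (1,0,1,1) <- {3, 9}
Distinct abstract states = 4

4


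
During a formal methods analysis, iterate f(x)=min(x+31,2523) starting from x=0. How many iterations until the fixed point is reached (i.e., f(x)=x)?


Step 1: x=0, cap=2523, increment=31
Step 2: x grows by 31 each step until capped at 2523; fixed point is x=2523
Step 3: iterations = ceil(2523/31) = 82

82


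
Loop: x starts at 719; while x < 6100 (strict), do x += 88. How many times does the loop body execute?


Step 1: x goes from 719 toward 6100 by 88; the body runs while x<6100, so iterations = ceil((bound-start)/step)
Step 2: Distance=5381
Step 3: ceil(5381/88)=62

62


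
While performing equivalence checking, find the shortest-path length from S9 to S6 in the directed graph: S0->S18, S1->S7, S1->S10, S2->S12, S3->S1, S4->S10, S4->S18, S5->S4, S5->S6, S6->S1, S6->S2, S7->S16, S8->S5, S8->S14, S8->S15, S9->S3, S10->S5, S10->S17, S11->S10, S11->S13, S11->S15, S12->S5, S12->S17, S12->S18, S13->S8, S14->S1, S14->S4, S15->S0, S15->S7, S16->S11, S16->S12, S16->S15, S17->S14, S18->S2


BFS layer-by-layer from S9:
  dist 0: {S9}
  dist 1: {S3}
  dist 2: {S1}
  dist 3: {S7, S10}
  dist 4: {S5, S16, S17}
  dist 5: {S4, S6, S11, S12, S14, S15}
  -> S6 reached at distance 5
Shortest path length = 5

5


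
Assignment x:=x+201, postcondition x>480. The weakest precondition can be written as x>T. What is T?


Formula: wp(x:=E, P) = P[E/x] (substitute E for x in postcondition)
Step 1: Postcondition: x>480
Step 2: Substitute x+201 for x: x+201>480
Step 3: Solve for x: x > 480-201 = 279

279


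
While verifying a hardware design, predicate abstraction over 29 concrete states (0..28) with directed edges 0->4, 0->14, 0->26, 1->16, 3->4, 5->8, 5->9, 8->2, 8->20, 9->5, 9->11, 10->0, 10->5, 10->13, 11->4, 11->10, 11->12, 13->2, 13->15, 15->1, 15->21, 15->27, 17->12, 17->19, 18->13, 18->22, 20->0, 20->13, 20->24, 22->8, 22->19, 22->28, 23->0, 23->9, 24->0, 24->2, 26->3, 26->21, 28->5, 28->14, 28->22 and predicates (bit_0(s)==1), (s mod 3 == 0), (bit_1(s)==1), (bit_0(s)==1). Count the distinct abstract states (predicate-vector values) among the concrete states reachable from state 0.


BFS from 0:
Concrete reachable: {0, 3, 4, 14, 21, 26}
Abstract via predicates (bit_0(s)==1), (s mod 3 == 0), (bit_1(s)==1), (bit_0(s)==1):
  (0,0,0,0) <- {4}
  (0,0,1,0) <- {14, 26}
  (0,1,0,0) <- {0}
  (1,1,0,1) <- {21}
  (1,1,1,1) <- {3}
Distinct abstract states = 5

5


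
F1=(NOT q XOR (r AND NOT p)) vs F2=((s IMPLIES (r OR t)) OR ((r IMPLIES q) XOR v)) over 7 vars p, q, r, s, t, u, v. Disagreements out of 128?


F1 = (NOT q XOR (r AND NOT p))
F2 = ((s IMPLIES (r OR t)) OR ((r IMPLIES q) XOR v))
Evaluate both on each of 128 rows (bits = p,q,r,s,t,u,v):
  row 0 [0000000]: F1=1 F2=1 -> 0
  row 1 [0000001]: F1=1 F2=1 -> 0
  row 2 [0000010]: F1=1 F2=1 -> 0
  row 3 [0000011]: F1=1 F2=1 -> 0
  row 4 [0000100]: F1=1 F2=1 -> 0
  (every remaining row is evaluated the same way; all 128 results are listed next)
Full result column, 8 rows per line (p,q,r,s fixed per line; t,u,v runs 000..111 left to right):
  rows 0-7 [p,q,r,s=0000]: 00000000  (ones: 0)
  rows 8-15 [p,q,r,s=0001]: 01010000  (ones: 2)
  rows 16-23 [p,q,r,s=0010]: 11111111  (ones: 8)
  rows 24-31 [p,q,r,s=0011]: 11111111  (ones: 8)
  rows 32-39 [p,q,r,s=0100]: 11111111  (ones: 8)
  rows 40-47 [p,q,r,s=0101]: 10101111  (ones: 6)
  rows 48-55 [p,q,r,s=0110]: 00000000  (ones: 0)
  rows 56-63 [p,q,r,s=0111]: 00000000  (ones: 0)
  rows 64-71 [p,q,r,s=1000]: 00000000  (ones: 0)
  rows 72-79 [p,q,r,s=1001]: 01010000  (ones: 2)
  rows 80-87 [p,q,r,s=1010]: 00000000  (ones: 0)
  rows 88-95 [p,q,r,s=1011]: 00000000  (ones: 0)
  rows 96-103 [p,q,r,s=1100]: 11111111  (ones: 8)
  rows 104-111 [p,q,r,s=1101]: 10101111  (ones: 6)
  rows 112-119 [p,q,r,s=1110]: 11111111  (ones: 8)
  rows 120-127 [p,q,r,s=1111]: 11111111  (ones: 8)
Disagreements = 0+2+8+8+8+6+0+0+0+2+0+0+8+6+8+8 = 64

64


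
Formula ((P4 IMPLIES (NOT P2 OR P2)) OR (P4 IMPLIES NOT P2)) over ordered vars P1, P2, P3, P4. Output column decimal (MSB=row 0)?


Formula: ((P4 IMPLIES (NOT P2 OR P2)) OR (P4 IMPLIES NOT P2)) over P1, P2, P3, P4 (16 rows)
Evaluate each row (bits = P1,P2,P3,P4, MSB first):
  row 0 [0000]: ((0 IMPLIES (NOT 0 OR 0)) OR (0 IMPLIES NOT 0)) -> 1
  row 1 [0001]: ((1 IMPLIES (NOT 0 OR 0)) OR (1 IMPLIES NOT 0)) -> 1
  row 2 [0010]: ((0 IMPLIES (NOT 0 OR 0)) OR (0 IMPLIES NOT 0)) -> 1
  row 3 [0011]: ((1 IMPLIES (NOT 0 OR 0)) OR (1 IMPLIES NOT 0)) -> 1
  row 4 [0100]: ((0 IMPLIES (NOT 1 OR 1)) OR (0 IMPLIES NOT 1)) -> 1
  row 5 [0101]: ((1 IMPLIES (NOT 1 OR 1)) OR (1 IMPLIES NOT 1)) -> 1
  row 6 [0110]: ((0 IMPLIES (NOT 1 OR 1)) OR (0 IMPLIES NOT 1)) -> 1
  row 7 [0111]: ((1 IMPLIES (NOT 1 OR 1)) OR (1 IMPLIES NOT 1)) -> 1
  row 8 [1000]: ((0 IMPLIES (NOT 0 OR 0)) OR (0 IMPLIES NOT 0)) -> 1
  row 9 [1001]: ((1 IMPLIES (NOT 0 OR 0)) OR (1 IMPLIES NOT 0)) -> 1
  row 10 [1010]: ((0 IMPLIES (NOT 0 OR 0)) OR (0 IMPLIES NOT 0)) -> 1
  row 11 [1011]: ((1 IMPLIES (NOT 0 OR 0)) OR (1 IMPLIES NOT 0)) -> 1
  row 12 [1100]: ((0 IMPLIES (NOT 1 OR 1)) OR (0 IMPLIES NOT 1)) -> 1
  row 13 [1101]: ((1 IMPLIES (NOT 1 OR 1)) OR (1 IMPLIES NOT 1)) -> 1
  row 14 [1110]: ((0 IMPLIES (NOT 1 OR 1)) OR (0 IMPLIES NOT 1)) -> 1
  row 15 [1111]: ((1 IMPLIES (NOT 1 OR 1)) OR (1 IMPLIES NOT 1)) -> 1
Full result column, 4 rows per line (P1,P2 fixed per line; P3,P4 runs 00..11 left to right):
  rows 0-3 [P1,P2=00]: 1111  = hex F
  rows 4-7 [P1,P2=01]: 1111  = hex F
  rows 8-11 [P1,P2=10]: 1111  = hex F
  rows 12-15 [P1,P2=11]: 1111  = hex F
Output column (row 0 .. row 15) = 1111111111111111
Output column grouped in 4s = 1111 1111 1111 1111 = 0xFFFF
Convert to decimal digit by digit (value = value*16 + digit):
  F -> 15
  15*16 + 15 (F) = 255
  255*16 + 15 (F) = 4095
  4095*16 + 15 (F) = 65535
Decimal = 65535

65535


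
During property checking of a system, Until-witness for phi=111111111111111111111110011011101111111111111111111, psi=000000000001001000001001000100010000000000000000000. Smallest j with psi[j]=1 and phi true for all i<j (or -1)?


(phi U psi) at 0: need smallest j with psi[j]=1 and phi[i]=1 for all i in [0,j).
Scan from step 0:
  step 0: phi=1, psi=0 -> continue
  step 1: phi=1, psi=0 -> continue
  step 2: phi=1, psi=0 -> continue
  step 3: phi=1, psi=0 -> continue
  step 11: psi=1 and phi held for [0,11) -> witness found
Witness step = 11

11


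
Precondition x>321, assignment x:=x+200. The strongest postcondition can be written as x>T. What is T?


Formula: sp(P, x:=E) = exists old_x. (x = E[old_x/x]) AND P[old_x/x] (old_x is the value of x before the assignment; eliminate old_x by solving x = E[old_x/x] for old_x)
Step 1: Precondition P: x>321, i.e. old_x > 321
Step 2: Assignment gives x = old_x + 200, so old_x = x - 200
Step 3: Substitute into P: x - 200 > 321
Step 4: Simplify: x > 321+200 = 521

521


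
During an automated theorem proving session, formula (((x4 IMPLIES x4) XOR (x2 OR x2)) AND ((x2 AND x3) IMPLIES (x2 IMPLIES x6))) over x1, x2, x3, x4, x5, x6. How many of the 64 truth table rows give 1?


Formula: (((x4 IMPLIES x4) XOR (x2 OR x2)) AND ((x2 AND x3) IMPLIES (x2 IMPLIES x6))) over 6 vars (64 rows)
Evaluate each row (x1, x2, x3, x4, x5, x6 as bits, MSB first):
  row 0 [000000]: (((0 IMPLIES 0) XOR (0 OR 0)) AND ((0 AND 0) IMPLIES (0 IMPLIES 0))) -> 1
  row 1 [000001]: (((0 IMPLIES 0) XOR (0 OR 0)) AND ((0 AND 0) IMPLIES (0 IMPLIES 1))) -> 1
  row 2 [000010]: (((0 IMPLIES 0) XOR (0 OR 0)) AND ((0 AND 0) IMPLIES (0 IMPLIES 0))) -> 1
  row 3 [000011]: (((0 IMPLIES 0) XOR (0 OR 0)) AND ((0 AND 0) IMPLIES (0 IMPLIES 1))) -> 1
  row 4 [000100]: (((1 IMPLIES 1) XOR (0 OR 0)) AND ((0 AND 0) IMPLIES (0 IMPLIES 0))) -> 1
  (every remaining row is evaluated the same way; all 64 results are listed next)
Full result column, 8 rows per line (x1,x2,x3 fixed per line; x4,x5,x6 runs 000..111 left to right):
  rows 0-7 [x1,x2,x3=000]: 11111111  (ones: 8)
  rows 8-15 [x1,x2,x3=001]: 11111111  (ones: 8)
  rows 16-23 [x1,x2,x3=010]: 00000000  (ones: 0)
  rows 24-31 [x1,x2,x3=011]: 00000000  (ones: 0)
  rows 32-39 [x1,x2,x3=100]: 11111111  (ones: 8)
  rows 40-47 [x1,x2,x3=101]: 11111111  (ones: 8)
  rows 48-55 [x1,x2,x3=110]: 00000000  (ones: 0)
  rows 56-63 [x1,x2,x3=111]: 00000000  (ones: 0)
Count of 1-rows = 8+8+0+0+8+8+0+0 = 32

32


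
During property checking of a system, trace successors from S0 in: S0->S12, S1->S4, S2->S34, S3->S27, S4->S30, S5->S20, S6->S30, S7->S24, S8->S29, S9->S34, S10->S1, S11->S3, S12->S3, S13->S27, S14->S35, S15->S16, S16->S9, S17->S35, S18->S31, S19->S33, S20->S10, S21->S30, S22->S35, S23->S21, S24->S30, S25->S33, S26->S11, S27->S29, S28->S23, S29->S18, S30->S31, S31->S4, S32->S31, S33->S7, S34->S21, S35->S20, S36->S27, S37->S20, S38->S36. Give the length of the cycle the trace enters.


Trace from S0 until a state repeats:
  S0 -> S12 -> S3 -> S27 -> S29 -> S18 -> S31 -> S4 -> S30 -> S31
S31 first seen at step 6, revisited at step 9.
Cycle length = 9 - 6 = 3

3


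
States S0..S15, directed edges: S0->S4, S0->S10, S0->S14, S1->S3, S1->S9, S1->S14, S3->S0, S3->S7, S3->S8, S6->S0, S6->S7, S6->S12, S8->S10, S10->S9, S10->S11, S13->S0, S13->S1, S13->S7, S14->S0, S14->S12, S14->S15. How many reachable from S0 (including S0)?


BFS from S0:
  layer 0: {S0}
  layer 1: {S4, S10, S14}
  layer 2: {S9, S11, S12, S15}
Reachable set: {S0, S4, S9, S10, S11, S12, S14, S15}
Count = 8

8


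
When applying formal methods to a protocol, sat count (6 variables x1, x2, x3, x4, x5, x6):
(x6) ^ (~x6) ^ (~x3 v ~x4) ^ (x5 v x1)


CNF with 4 clauses over 6 vars (64 assignments).
An assignment satisfies CNF iff every clause has >=1 true literal.
Check each row (bits = x1,x2,x3,x4,x5,x6; clause T/F shown):
  row 0 [000000]: clauses=FTTF -> 0
  row 1 [000001]: clauses=TFTF -> 0
  row 2 [000010]: clauses=FTTT -> 0
  row 3 [000011]: clauses=TFTT -> 0
  row 4 [000100]: clauses=FTTF -> 0
  (every remaining row is evaluated the same way; all 64 results are listed next)
Full result column, 8 rows per line (x1,x2,x3 fixed per line; x4,x5,x6 runs 000..111 left to right):
  rows 0-7 [x1,x2,x3=000]: 00000000  (ones: 0)
  rows 8-15 [x1,x2,x3=001]: 00000000  (ones: 0)
  rows 16-23 [x1,x2,x3=010]: 00000000  (ones: 0)
  rows 24-31 [x1,x2,x3=011]: 00000000  (ones: 0)
  rows 32-39 [x1,x2,x3=100]: 00000000  (ones: 0)
  rows 40-47 [x1,x2,x3=101]: 00000000  (ones: 0)
  rows 48-55 [x1,x2,x3=110]: 00000000  (ones: 0)
  rows 56-63 [x1,x2,x3=111]: 00000000  (ones: 0)
Satisfying assignments = 0+0+0+0+0+0+0+0 = 0

0


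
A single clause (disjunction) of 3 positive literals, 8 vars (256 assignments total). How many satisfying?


Step 1: Total=2^8=256
Step 2: Unsat when all 3 false: 2^5=32
Step 3: Sat=256-32=224

224


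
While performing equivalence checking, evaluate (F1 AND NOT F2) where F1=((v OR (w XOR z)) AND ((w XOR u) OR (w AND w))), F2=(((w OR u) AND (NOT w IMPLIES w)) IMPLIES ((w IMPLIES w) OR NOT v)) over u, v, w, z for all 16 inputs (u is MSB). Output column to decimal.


F1 = ((v OR (w XOR z)) AND ((w XOR u) OR (w AND w)))
F2 = (((w OR u) AND (NOT w IMPLIES w)) IMPLIES ((w IMPLIES w) OR NOT v))
Counterexample to F1=>F2 is where F1=1 and F2=0.
Evaluate each row (bits = u,v,w,z, MSB first):
  row 0 [0000]: F1=0 F2=1 -> F1&~F2 -> 0
  row 1 [0001]: F1=0 F2=1 -> F1&~F2 -> 0
  row 2 [0010]: F1=1 F2=1 -> F1&~F2 -> 0
  row 3 [0011]: F1=0 F2=1 -> F1&~F2 -> 0
  row 4 [0100]: F1=0 F2=1 -> F1&~F2 -> 0
  row 5 [0101]: F1=0 F2=1 -> F1&~F2 -> 0
  row 6 [0110]: F1=1 F2=1 -> F1&~F2 -> 0
  row 7 [0111]: F1=1 F2=1 -> F1&~F2 -> 0
  row 8 [1000]: F1=0 F2=1 -> F1&~F2 -> 0
  row 9 [1001]: F1=1 F2=1 -> F1&~F2 -> 0
  row 10 [1010]: F1=1 F2=1 -> F1&~F2 -> 0
  row 11 [1011]: F1=0 F2=1 -> F1&~F2 -> 0
  row 12 [1100]: F1=1 F2=1 -> F1&~F2 -> 0
  row 13 [1101]: F1=1 F2=1 -> F1&~F2 -> 0
  row 14 [1110]: F1=1 F2=1 -> F1&~F2 -> 0
  row 15 [1111]: F1=1 F2=1 -> F1&~F2 -> 0
Full result column, 4 rows per line (u,v fixed per line; w,z runs 00..11 left to right):
  rows 0-3 [u,v=00]: 0000  = hex 0
  rows 4-7 [u,v=01]: 0000  = hex 0
  rows 8-11 [u,v=10]: 0000  = hex 0
  rows 12-15 [u,v=11]: 0000  = hex 0
Counterexample vector (row 0 .. row 15) = 0000000000000000
Output column grouped in 4s = 0000 0000 0000 0000 = 0x0000
Convert to decimal digit by digit (value = value*16 + digit):
  0 -> 0
  0*16 + 0 = 0
  0*16 + 0 = 0
  0*16 + 0 = 0
Decimal = 0

0


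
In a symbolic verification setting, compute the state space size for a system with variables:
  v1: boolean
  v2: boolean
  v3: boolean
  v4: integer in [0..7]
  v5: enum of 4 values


State space = product of domain sizes of all variables.
Domain sizes:
  v1 (boolean): 2
  v2 (boolean): 2
  v3 (boolean): 2
  v4 (integer in [0..7]): 8
  v5 (enum of 4 values): 4
Product = 2 * 2 * 2 * 8 * 4 = 256

256


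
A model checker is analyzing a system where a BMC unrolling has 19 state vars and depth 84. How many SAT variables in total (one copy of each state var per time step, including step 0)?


BMC unrolls to depth k, creating one copy of each state var for steps 0..k.
Step count = 84 + 1 = 85 (steps 0 through 84)
Vars per step = 19
Total = 19 * 85 = 1615

1615


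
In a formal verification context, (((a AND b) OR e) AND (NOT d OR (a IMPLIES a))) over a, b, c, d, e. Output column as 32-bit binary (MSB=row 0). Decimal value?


Formula: (((a AND b) OR e) AND (NOT d OR (a IMPLIES a))) over a, b, c, d, e (32 rows)
Evaluate each row (bits = a,b,c,d,e, MSB first):
  row 0 [00000]: (((0 AND 0) OR 0) AND (NOT 0 OR (0 IMPLIES 0))) -> 0
  row 1 [00001]: (((0 AND 0) OR 1) AND (NOT 0 OR (0 IMPLIES 0))) -> 1
  row 2 [00010]: (((0 AND 0) OR 0) AND (NOT 1 OR (0 IMPLIES 0))) -> 0
  row 3 [00011]: (((0 AND 0) OR 1) AND (NOT 1 OR (0 IMPLIES 0))) -> 1
  row 4 [00100]: (((0 AND 0) OR 0) AND (NOT 0 OR (0 IMPLIES 0))) -> 0
  row 5 [00101]: (((0 AND 0) OR 1) AND (NOT 0 OR (0 IMPLIES 0))) -> 1
  row 6 [00110]: (((0 AND 0) OR 0) AND (NOT 1 OR (0 IMPLIES 0))) -> 0
  row 7 [00111]: (((0 AND 0) OR 1) AND (NOT 1 OR (0 IMPLIES 0))) -> 1
  row 8 [01000]: (((0 AND 1) OR 0) AND (NOT 0 OR (0 IMPLIES 0))) -> 0
  row 9 [01001]: (((0 AND 1) OR 1) AND (NOT 0 OR (0 IMPLIES 0))) -> 1
  row 10 [01010]: (((0 AND 1) OR 0) AND (NOT 1 OR (0 IMPLIES 0))) -> 0
  row 11 [01011]: (((0 AND 1) OR 1) AND (NOT 1 OR (0 IMPLIES 0))) -> 1
  row 12 [01100]: (((0 AND 1) OR 0) AND (NOT 0 OR (0 IMPLIES 0))) -> 0
  row 13 [01101]: (((0 AND 1) OR 1) AND (NOT 0 OR (0 IMPLIES 0))) -> 1
  row 14 [01110]: (((0 AND 1) OR 0) AND (NOT 1 OR (0 IMPLIES 0))) -> 0
  row 15 [01111]: (((0 AND 1) OR 1) AND (NOT 1 OR (0 IMPLIES 0))) -> 1
  row 16 [10000]: (((1 AND 0) OR 0) AND (NOT 0 OR (1 IMPLIES 1))) -> 0
  row 17 [10001]: (((1 AND 0) OR 1) AND (NOT 0 OR (1 IMPLIES 1))) -> 1
  row 18 [10010]: (((1 AND 0) OR 0) AND (NOT 1 OR (1 IMPLIES 1))) -> 0
  row 19 [10011]: (((1 AND 0) OR 1) AND (NOT 1 OR (1 IMPLIES 1))) -> 1
  row 20 [10100]: (((1 AND 0) OR 0) AND (NOT 0 OR (1 IMPLIES 1))) -> 0
  row 21 [10101]: (((1 AND 0) OR 1) AND (NOT 0 OR (1 IMPLIES 1))) -> 1
  row 22 [10110]: (((1 AND 0) OR 0) AND (NOT 1 OR (1 IMPLIES 1))) -> 0
  row 23 [10111]: (((1 AND 0) OR 1) AND (NOT 1 OR (1 IMPLIES 1))) -> 1
  row 24 [11000]: (((1 AND 1) OR 0) AND (NOT 0 OR (1 IMPLIES 1))) -> 1
  row 25 [11001]: (((1 AND 1) OR 1) AND (NOT 0 OR (1 IMPLIES 1))) -> 1
  row 26 [11010]: (((1 AND 1) OR 0) AND (NOT 1 OR (1 IMPLIES 1))) -> 1
  row 27 [11011]: (((1 AND 1) OR 1) AND (NOT 1 OR (1 IMPLIES 1))) -> 1
  row 28 [11100]: (((1 AND 1) OR 0) AND (NOT 0 OR (1 IMPLIES 1))) -> 1
  row 29 [11101]: (((1 AND 1) OR 1) AND (NOT 0 OR (1 IMPLIES 1))) -> 1
  row 30 [11110]: (((1 AND 1) OR 0) AND (NOT 1 OR (1 IMPLIES 1))) -> 1
  row 31 [11111]: (((1 AND 1) OR 1) AND (NOT 1 OR (1 IMPLIES 1))) -> 1
Full result column, 4 rows per line (a,b,c fixed per line; d,e runs 00..11 left to right):
  rows 0-3 [a,b,c=000]: 0101  = hex 5
  rows 4-7 [a,b,c=001]: 0101  = hex 5
  rows 8-11 [a,b,c=010]: 0101  = hex 5
  rows 12-15 [a,b,c=011]: 0101  = hex 5
  rows 16-19 [a,b,c=100]: 0101  = hex 5
  rows 20-23 [a,b,c=101]: 0101  = hex 5
  rows 24-27 [a,b,c=110]: 1111  = hex F
  rows 28-31 [a,b,c=111]: 1111  = hex F
Output column (row 0 .. row 31) = 01010101010101010101010111111111
Output column grouped in 4s = 0101 0101 0101 0101 0101 0101 1111 1111 = 0x555555FF
Convert to decimal digit by digit (value = value*16 + digit):
  5 -> 5
  5*16 + 5 = 85
  85*16 + 5 = 1365
  1365*16 + 5 = 21845
  21845*16 + 5 = 349525
  349525*16 + 5 = 5592405
  5592405*16 + 15 (F) = 89478495
  89478495*16 + 15 (F) = 1431655935
Decimal = 1431655935

1431655935


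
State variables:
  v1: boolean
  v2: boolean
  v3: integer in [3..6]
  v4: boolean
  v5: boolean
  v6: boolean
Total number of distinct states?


State space = product of domain sizes of all variables.
Domain sizes:
  v1 (boolean): 2
  v2 (boolean): 2
  v3 (integer in [3..6]): 4
  v4 (boolean): 2
  v5 (boolean): 2
  v6 (boolean): 2
Product = 2 * 2 * 4 * 2 * 2 * 2 = 128

128


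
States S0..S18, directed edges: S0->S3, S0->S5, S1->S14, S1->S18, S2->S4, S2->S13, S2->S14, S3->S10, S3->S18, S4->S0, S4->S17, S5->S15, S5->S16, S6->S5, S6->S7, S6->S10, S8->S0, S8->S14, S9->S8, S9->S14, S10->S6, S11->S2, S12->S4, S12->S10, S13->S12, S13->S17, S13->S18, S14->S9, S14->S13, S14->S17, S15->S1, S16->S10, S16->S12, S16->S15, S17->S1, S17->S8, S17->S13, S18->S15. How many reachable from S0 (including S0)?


BFS from S0:
  layer 0: {S0}
  layer 1: {S3, S5}
  layer 2: {S10, S15, S16, S18}
  layer 3: {S1, S6, S12}
  layer 4: {S4, S7, S14}
  layer 5: {S9, S13, S17}
  layer 6: {S8}
Reachable set: {S0, S1, S3, S4, S5, S6, S7, S8, S9, S10, S12, S13, S14, S15, S16, S17, S18}
Count = 17

17


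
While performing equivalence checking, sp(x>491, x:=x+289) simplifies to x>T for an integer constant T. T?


Formula: sp(P, x:=E) = exists old_x. (x = E[old_x/x]) AND P[old_x/x] (old_x is the value of x before the assignment; eliminate old_x by solving x = E[old_x/x] for old_x)
Step 1: Precondition P: x>491, i.e. old_x > 491
Step 2: Assignment gives x = old_x + 289, so old_x = x - 289
Step 3: Substitute into P: x - 289 > 491
Step 4: Simplify: x > 491+289 = 780

780


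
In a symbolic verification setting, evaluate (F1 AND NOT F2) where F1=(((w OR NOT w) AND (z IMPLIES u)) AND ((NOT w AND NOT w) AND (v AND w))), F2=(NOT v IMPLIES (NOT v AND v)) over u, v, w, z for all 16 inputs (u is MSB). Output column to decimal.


F1 = (((w OR NOT w) AND (z IMPLIES u)) AND ((NOT w AND NOT w) AND (v AND w)))
F2 = (NOT v IMPLIES (NOT v AND v))
Counterexample to F1=>F2 is where F1=1 and F2=0.
Evaluate each row (bits = u,v,w,z, MSB first):
  row 0 [0000]: F1=0 F2=0 -> F1&~F2 -> 0
  row 1 [0001]: F1=0 F2=0 -> F1&~F2 -> 0
  row 2 [0010]: F1=0 F2=0 -> F1&~F2 -> 0
  row 3 [0011]: F1=0 F2=0 -> F1&~F2 -> 0
  row 4 [0100]: F1=0 F2=1 -> F1&~F2 -> 0
  row 5 [0101]: F1=0 F2=1 -> F1&~F2 -> 0
  row 6 [0110]: F1=0 F2=1 -> F1&~F2 -> 0
  row 7 [0111]: F1=0 F2=1 -> F1&~F2 -> 0
  row 8 [1000]: F1=0 F2=0 -> F1&~F2 -> 0
  row 9 [1001]: F1=0 F2=0 -> F1&~F2 -> 0
  row 10 [1010]: F1=0 F2=0 -> F1&~F2 -> 0
  row 11 [1011]: F1=0 F2=0 -> F1&~F2 -> 0
  row 12 [1100]: F1=0 F2=1 -> F1&~F2 -> 0
  row 13 [1101]: F1=0 F2=1 -> F1&~F2 -> 0
  row 14 [1110]: F1=0 F2=1 -> F1&~F2 -> 0
  row 15 [1111]: F1=0 F2=1 -> F1&~F2 -> 0
Full result column, 4 rows per line (u,v fixed per line; w,z runs 00..11 left to right):
  rows 0-3 [u,v=00]: 0000  = hex 0
  rows 4-7 [u,v=01]: 0000  = hex 0
  rows 8-11 [u,v=10]: 0000  = hex 0
  rows 12-15 [u,v=11]: 0000  = hex 0
Counterexample vector (row 0 .. row 15) = 0000000000000000
Output column grouped in 4s = 0000 0000 0000 0000 = 0x0000
Convert to decimal digit by digit (value = value*16 + digit):
  0 -> 0
  0*16 + 0 = 0
  0*16 + 0 = 0
  0*16 + 0 = 0
Decimal = 0

0


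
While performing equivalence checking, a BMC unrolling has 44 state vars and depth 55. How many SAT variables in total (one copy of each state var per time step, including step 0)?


BMC unrolls to depth k, creating one copy of each state var for steps 0..k.
Step count = 55 + 1 = 56 (steps 0 through 55)
Vars per step = 44
Total = 44 * 56 = 2464

2464


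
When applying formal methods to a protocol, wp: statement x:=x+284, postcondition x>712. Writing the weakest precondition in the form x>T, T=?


Formula: wp(x:=E, P) = P[E/x] (substitute E for x in postcondition)
Step 1: Postcondition: x>712
Step 2: Substitute x+284 for x: x+284>712
Step 3: Solve for x: x > 712-284 = 428

428


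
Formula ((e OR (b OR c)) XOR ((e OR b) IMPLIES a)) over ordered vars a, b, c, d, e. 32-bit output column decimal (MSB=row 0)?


Formula: ((e OR (b OR c)) XOR ((e OR b) IMPLIES a)) over a, b, c, d, e (32 rows)
Evaluate each row (bits = a,b,c,d,e, MSB first):
  row 0 [00000]: ((0 OR (0 OR 0)) XOR ((0 OR 0) IMPLIES 0)) -> 1
  row 1 [00001]: ((1 OR (0 OR 0)) XOR ((1 OR 0) IMPLIES 0)) -> 1
  row 2 [00010]: ((0 OR (0 OR 0)) XOR ((0 OR 0) IMPLIES 0)) -> 1
  row 3 [00011]: ((1 OR (0 OR 0)) XOR ((1 OR 0) IMPLIES 0)) -> 1
  row 4 [00100]: ((0 OR (0 OR 1)) XOR ((0 OR 0) IMPLIES 0)) -> 0
  row 5 [00101]: ((1 OR (0 OR 1)) XOR ((1 OR 0) IMPLIES 0)) -> 1
  row 6 [00110]: ((0 OR (0 OR 1)) XOR ((0 OR 0) IMPLIES 0)) -> 0
  row 7 [00111]: ((1 OR (0 OR 1)) XOR ((1 OR 0) IMPLIES 0)) -> 1
  row 8 [01000]: ((0 OR (1 OR 0)) XOR ((0 OR 1) IMPLIES 0)) -> 1
  row 9 [01001]: ((1 OR (1 OR 0)) XOR ((1 OR 1) IMPLIES 0)) -> 1
  row 10 [01010]: ((0 OR (1 OR 0)) XOR ((0 OR 1) IMPLIES 0)) -> 1
  row 11 [01011]: ((1 OR (1 OR 0)) XOR ((1 OR 1) IMPLIES 0)) -> 1
  row 12 [01100]: ((0 OR (1 OR 1)) XOR ((0 OR 1) IMPLIES 0)) -> 1
  row 13 [01101]: ((1 OR (1 OR 1)) XOR ((1 OR 1) IMPLIES 0)) -> 1
  row 14 [01110]: ((0 OR (1 OR 1)) XOR ((0 OR 1) IMPLIES 0)) -> 1
  row 15 [01111]: ((1 OR (1 OR 1)) XOR ((1 OR 1) IMPLIES 0)) -> 1
  row 16 [10000]: ((0 OR (0 OR 0)) XOR ((0 OR 0) IMPLIES 1)) -> 1
  row 17 [10001]: ((1 OR (0 OR 0)) XOR ((1 OR 0) IMPLIES 1)) -> 0
  row 18 [10010]: ((0 OR (0 OR 0)) XOR ((0 OR 0) IMPLIES 1)) -> 1
  row 19 [10011]: ((1 OR (0 OR 0)) XOR ((1 OR 0) IMPLIES 1)) -> 0
  row 20 [10100]: ((0 OR (0 OR 1)) XOR ((0 OR 0) IMPLIES 1)) -> 0
  row 21 [10101]: ((1 OR (0 OR 1)) XOR ((1 OR 0) IMPLIES 1)) -> 0
  row 22 [10110]: ((0 OR (0 OR 1)) XOR ((0 OR 0) IMPLIES 1)) -> 0
  row 23 [10111]: ((1 OR (0 OR 1)) XOR ((1 OR 0) IMPLIES 1)) -> 0
  row 24 [11000]: ((0 OR (1 OR 0)) XOR ((0 OR 1) IMPLIES 1)) -> 0
  row 25 [11001]: ((1 OR (1 OR 0)) XOR ((1 OR 1) IMPLIES 1)) -> 0
  row 26 [11010]: ((0 OR (1 OR 0)) XOR ((0 OR 1) IMPLIES 1)) -> 0
  row 27 [11011]: ((1 OR (1 OR 0)) XOR ((1 OR 1) IMPLIES 1)) -> 0
  row 28 [11100]: ((0 OR (1 OR 1)) XOR ((0 OR 1) IMPLIES 1)) -> 0
  row 29 [11101]: ((1 OR (1 OR 1)) XOR ((1 OR 1) IMPLIES 1)) -> 0
  row 30 [11110]: ((0 OR (1 OR 1)) XOR ((0 OR 1) IMPLIES 1)) -> 0
  row 31 [11111]: ((1 OR (1 OR 1)) XOR ((1 OR 1) IMPLIES 1)) -> 0
Full result column, 4 rows per line (a,b,c fixed per line; d,e runs 00..11 left to right):
  rows 0-3 [a,b,c=000]: 1111  = hex F
  rows 4-7 [a,b,c=001]: 0101  = hex 5
  rows 8-11 [a,b,c=010]: 1111  = hex F
  rows 12-15 [a,b,c=011]: 1111  = hex F
  rows 16-19 [a,b,c=100]: 1010  = hex A
  rows 20-23 [a,b,c=101]: 0000  = hex 0
  rows 24-27 [a,b,c=110]: 0000  = hex 0
  rows 28-31 [a,b,c=111]: 0000  = hex 0
Output column (row 0 .. row 31) = 11110101111111111010000000000000
Output column grouped in 4s = 1111 0101 1111 1111 1010 0000 0000 0000 = 0xF5FFA000
Convert to decimal digit by digit (value = value*16 + digit):
  F -> 15
  15*16 + 5 = 245
  245*16 + 15 (F) = 3935
  3935*16 + 15 (F) = 62975
  62975*16 + 10 (A) = 1007610
  1007610*16 + 0 = 16121760
  16121760*16 + 0 = 257948160
  257948160*16 + 0 = 4127170560
Decimal = 4127170560

4127170560
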